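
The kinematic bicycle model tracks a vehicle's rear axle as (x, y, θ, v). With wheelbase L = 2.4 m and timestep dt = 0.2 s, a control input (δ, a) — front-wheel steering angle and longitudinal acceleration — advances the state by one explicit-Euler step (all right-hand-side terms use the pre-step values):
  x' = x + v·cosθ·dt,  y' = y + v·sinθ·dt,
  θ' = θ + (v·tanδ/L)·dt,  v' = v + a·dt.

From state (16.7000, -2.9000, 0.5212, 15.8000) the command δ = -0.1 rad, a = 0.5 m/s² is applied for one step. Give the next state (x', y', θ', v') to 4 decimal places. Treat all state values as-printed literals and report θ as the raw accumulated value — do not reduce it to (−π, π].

x' = 16.7000 + 15.8000·cos(0.5212)·0.2 = 19.4404
y' = -2.9000 + 15.8000·sin(0.5212)·0.2 = -1.3266
θ' = 0.5212 + (15.8000/2.4)·tan(-0.1)·0.2 = 0.3891
v' = 15.8000 + 0.5000·0.2 = 15.9000

(19.4404, -1.3266, 0.3891, 15.9000)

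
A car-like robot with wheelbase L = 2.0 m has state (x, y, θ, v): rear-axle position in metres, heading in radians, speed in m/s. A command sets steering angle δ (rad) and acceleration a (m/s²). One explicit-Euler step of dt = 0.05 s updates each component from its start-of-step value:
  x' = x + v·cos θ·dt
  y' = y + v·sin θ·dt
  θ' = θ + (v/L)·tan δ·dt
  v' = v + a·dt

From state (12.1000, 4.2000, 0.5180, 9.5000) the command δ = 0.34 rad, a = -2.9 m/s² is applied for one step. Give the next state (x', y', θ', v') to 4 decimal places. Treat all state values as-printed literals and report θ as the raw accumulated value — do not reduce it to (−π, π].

x' = 12.1000 + 9.5000·cos(0.5180)·0.05 = 12.5127
y' = 4.2000 + 9.5000·sin(0.5180)·0.05 = 4.4352
θ' = 0.5180 + (9.5000/2.0)·tan(0.34)·0.05 = 0.6020
v' = 9.5000 − 2.9000·0.05 = 9.3550

(12.5127, 4.4352, 0.6020, 9.3550)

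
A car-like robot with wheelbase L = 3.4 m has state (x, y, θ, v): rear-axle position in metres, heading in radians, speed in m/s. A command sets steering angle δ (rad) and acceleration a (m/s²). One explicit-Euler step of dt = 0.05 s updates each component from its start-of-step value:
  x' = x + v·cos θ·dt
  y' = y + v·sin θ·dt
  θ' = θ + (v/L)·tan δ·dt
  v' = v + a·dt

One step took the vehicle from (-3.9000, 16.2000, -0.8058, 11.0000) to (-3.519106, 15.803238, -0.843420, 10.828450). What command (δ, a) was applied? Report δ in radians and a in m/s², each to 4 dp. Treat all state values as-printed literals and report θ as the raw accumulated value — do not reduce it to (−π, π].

δ = -0.2285, a = -3.4310

a = (v'−v)/dt = (-0.171550)/0.05 = -3.4310
Δθ = θ'−θ = -0.037620;  (v·dt/L) = 11.0000·0.05/3.4 = 0.161765
tan δ = Δθ·L/(v·dt) = -0.232560  →  δ = -0.2285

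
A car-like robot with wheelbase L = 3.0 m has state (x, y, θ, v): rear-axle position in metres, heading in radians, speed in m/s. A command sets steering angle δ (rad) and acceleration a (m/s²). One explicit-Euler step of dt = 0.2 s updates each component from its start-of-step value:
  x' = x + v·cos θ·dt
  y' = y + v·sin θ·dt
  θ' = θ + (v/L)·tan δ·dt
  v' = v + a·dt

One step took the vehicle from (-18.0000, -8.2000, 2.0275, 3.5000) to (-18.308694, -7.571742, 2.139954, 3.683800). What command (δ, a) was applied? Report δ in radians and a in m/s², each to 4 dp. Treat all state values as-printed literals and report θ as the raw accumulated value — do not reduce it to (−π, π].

δ = 0.4491, a = 0.9190

a = (v'−v)/dt = (0.183800)/0.2 = 0.9190
Δθ = θ'−θ = 0.112454;  (v·dt/L) = 3.5000·0.2/3.0 = 0.233333
tan δ = Δθ·L/(v·dt) = 0.481946  →  δ = 0.4491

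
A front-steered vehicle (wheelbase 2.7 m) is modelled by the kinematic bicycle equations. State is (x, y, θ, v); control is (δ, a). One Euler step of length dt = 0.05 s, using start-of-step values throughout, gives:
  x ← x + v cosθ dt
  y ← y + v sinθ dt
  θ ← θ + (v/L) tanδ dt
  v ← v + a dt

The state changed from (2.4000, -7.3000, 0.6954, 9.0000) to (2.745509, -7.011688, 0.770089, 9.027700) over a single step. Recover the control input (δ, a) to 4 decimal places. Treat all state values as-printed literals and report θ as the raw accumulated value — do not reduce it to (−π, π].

a = (v'−v)/dt = (0.027700)/0.05 = 0.5540
Δθ = θ'−θ = 0.074689;  (v·dt/L) = 9.0000·0.05/2.7 = 0.166667
tan δ = Δθ·L/(v·dt) = 0.448134  →  δ = 0.4213

δ = 0.4213, a = 0.5540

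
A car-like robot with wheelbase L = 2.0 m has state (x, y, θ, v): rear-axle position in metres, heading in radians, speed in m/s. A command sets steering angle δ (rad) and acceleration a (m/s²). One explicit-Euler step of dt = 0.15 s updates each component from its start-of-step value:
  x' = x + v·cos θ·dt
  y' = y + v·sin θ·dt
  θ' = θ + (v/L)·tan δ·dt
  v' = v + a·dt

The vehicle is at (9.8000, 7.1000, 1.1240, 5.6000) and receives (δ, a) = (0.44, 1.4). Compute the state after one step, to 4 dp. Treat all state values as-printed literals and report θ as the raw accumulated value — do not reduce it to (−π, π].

x' = 9.8000 + 5.6000·cos(1.1240)·0.15 = 10.1629
y' = 7.1000 + 5.6000·sin(1.1240)·0.15 = 7.8575
θ' = 1.1240 + (5.6000/2.0)·tan(0.44)·0.15 = 1.3217
v' = 5.6000 + 1.4000·0.15 = 5.8100

(10.1629, 7.8575, 1.3217, 5.8100)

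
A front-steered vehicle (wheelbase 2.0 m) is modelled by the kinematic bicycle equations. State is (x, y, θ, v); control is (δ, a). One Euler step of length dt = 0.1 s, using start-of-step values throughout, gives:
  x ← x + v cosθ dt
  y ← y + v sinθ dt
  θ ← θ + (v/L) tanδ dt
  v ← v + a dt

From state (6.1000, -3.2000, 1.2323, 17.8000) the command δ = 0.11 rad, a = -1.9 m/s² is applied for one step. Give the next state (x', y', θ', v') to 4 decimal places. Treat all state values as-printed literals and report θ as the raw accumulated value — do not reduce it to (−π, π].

(6.6911, -1.5210, 1.3306, 17.6100)

x' = 6.1000 + 17.8000·cos(1.2323)·0.1 = 6.6911
y' = -3.2000 + 17.8000·sin(1.2323)·0.1 = -1.5210
θ' = 1.2323 + (17.8000/2.0)·tan(0.11)·0.1 = 1.3306
v' = 17.8000 − 1.9000·0.1 = 17.6100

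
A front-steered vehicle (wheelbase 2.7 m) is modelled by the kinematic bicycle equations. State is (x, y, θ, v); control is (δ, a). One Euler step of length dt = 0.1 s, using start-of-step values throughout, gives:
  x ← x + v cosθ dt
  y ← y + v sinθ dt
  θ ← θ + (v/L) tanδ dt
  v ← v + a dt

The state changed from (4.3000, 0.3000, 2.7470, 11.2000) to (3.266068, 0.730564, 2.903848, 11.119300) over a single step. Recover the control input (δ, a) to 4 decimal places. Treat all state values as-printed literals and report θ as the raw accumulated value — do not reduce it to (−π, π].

δ = 0.3615, a = -0.8070

a = (v'−v)/dt = (-0.080700)/0.1 = -0.8070
Δθ = θ'−θ = 0.156848;  (v·dt/L) = 11.2000·0.1/2.7 = 0.414815
tan δ = Δθ·L/(v·dt) = 0.378116  →  δ = 0.3615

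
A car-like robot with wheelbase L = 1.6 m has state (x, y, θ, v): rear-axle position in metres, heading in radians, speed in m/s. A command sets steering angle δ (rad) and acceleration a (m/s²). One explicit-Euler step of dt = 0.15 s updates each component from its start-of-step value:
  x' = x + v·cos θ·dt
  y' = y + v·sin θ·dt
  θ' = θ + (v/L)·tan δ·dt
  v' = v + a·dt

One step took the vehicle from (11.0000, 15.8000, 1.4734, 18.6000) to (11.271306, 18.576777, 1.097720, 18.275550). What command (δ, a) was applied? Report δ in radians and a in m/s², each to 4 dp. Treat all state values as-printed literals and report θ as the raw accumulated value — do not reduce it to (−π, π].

δ = -0.2122, a = -2.1630

a = (v'−v)/dt = (-0.324450)/0.15 = -2.1630
Δθ = θ'−θ = -0.375680;  (v·dt/L) = 18.6000·0.15/1.6 = 1.743750
tan δ = Δθ·L/(v·dt) = -0.215444  →  δ = -0.2122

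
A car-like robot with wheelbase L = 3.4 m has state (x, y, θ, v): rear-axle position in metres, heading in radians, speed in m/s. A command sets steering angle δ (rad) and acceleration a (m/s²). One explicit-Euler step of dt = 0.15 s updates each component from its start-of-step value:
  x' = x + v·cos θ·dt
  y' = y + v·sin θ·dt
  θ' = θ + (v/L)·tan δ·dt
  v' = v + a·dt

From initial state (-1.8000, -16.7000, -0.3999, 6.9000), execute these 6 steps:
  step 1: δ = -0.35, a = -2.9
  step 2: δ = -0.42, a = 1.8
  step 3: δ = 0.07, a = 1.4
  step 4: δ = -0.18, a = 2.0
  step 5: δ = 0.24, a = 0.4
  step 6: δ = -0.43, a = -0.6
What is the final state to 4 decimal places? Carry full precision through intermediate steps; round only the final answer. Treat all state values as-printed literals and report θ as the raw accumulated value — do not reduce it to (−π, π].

after step 1 (δ=-0.35, a=-2.9): (-0.846662, -17.102953, -0.511019, 6.465000)
after step 2 (δ=-0.42, a=1.8): (-0.000800, -17.577225, -0.638391, 6.735000)
after step 3 (δ=0.07, a=1.4): (0.810487, -18.179237, -0.617557, 6.945000)
after step 4 (δ=-0.18, a=2.0): (1.659821, -18.782457, -0.673312, 7.245000)
after step 5 (δ=0.24, a=0.4): (2.509399, -19.460131, -0.595093, 7.305000)
after step 6 (δ=-0.43, a=-0.6): (3.416785, -20.074393, -0.742897, 7.215000)

(3.4168, -20.0744, -0.7429, 7.2150)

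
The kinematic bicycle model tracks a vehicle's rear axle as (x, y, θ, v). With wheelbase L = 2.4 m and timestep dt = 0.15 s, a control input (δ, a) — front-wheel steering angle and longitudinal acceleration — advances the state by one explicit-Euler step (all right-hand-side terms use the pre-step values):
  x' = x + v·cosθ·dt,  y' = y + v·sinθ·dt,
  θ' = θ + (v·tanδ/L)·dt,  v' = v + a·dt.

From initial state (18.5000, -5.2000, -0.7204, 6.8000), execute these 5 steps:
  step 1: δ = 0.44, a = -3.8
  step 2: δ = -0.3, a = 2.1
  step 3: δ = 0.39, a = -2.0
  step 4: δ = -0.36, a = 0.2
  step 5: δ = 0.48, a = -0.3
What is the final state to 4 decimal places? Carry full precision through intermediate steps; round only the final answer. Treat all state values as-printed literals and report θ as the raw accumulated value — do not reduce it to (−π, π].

after step 1 (δ=0.44, a=-3.8): (19.266573, -5.872879, -0.520318, 6.230000)
after step 2 (δ=-0.3, a=2.1): (20.077402, -6.337472, -0.640766, 6.545000)
after step 3 (δ=0.39, a=-2.0): (20.864410, -6.924371, -0.472619, 6.245000)
after step 4 (δ=-0.36, a=0.2): (21.698473, -7.350798, -0.619534, 6.275000)
after step 5 (δ=0.48, a=-0.3): (22.464791, -7.897340, -0.415357, 6.230000)

(22.4648, -7.8973, -0.4154, 6.2300)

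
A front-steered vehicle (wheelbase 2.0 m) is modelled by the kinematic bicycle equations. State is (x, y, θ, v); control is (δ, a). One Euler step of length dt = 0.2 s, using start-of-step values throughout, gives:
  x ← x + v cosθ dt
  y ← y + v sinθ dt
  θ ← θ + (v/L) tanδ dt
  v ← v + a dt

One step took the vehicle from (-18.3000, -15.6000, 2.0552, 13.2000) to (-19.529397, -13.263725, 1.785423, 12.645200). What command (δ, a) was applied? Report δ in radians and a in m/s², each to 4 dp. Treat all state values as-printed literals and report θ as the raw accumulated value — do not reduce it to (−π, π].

a = (v'−v)/dt = (-0.554800)/0.2 = -2.7740
Δθ = θ'−θ = -0.269777;  (v·dt/L) = 13.2000·0.2/2.0 = 1.320000
tan δ = Δθ·L/(v·dt) = -0.204377  →  δ = -0.2016

δ = -0.2016, a = -2.7740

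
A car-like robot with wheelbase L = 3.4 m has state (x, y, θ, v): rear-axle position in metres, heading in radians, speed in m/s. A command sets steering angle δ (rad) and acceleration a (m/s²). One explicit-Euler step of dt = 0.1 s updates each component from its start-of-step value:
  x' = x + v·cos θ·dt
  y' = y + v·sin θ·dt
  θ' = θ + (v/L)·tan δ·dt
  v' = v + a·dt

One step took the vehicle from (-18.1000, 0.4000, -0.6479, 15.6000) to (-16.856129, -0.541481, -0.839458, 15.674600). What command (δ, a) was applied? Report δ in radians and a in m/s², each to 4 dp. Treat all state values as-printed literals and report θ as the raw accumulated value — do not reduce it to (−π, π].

a = (v'−v)/dt = (0.074600)/0.1 = 0.7460
Δθ = θ'−θ = -0.191558;  (v·dt/L) = 15.6000·0.1/3.4 = 0.458824
tan δ = Δθ·L/(v·dt) = -0.417498  →  δ = -0.3955

δ = -0.3955, a = 0.7460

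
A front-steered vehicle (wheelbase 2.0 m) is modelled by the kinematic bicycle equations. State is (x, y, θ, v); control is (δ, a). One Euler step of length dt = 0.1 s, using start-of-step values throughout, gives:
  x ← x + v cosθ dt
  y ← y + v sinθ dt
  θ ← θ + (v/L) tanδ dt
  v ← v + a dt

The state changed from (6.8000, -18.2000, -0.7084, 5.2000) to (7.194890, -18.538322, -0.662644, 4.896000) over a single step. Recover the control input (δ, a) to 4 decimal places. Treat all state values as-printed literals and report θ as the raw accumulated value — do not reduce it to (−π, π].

δ = 0.1742, a = -3.0400

a = (v'−v)/dt = (-0.304000)/0.1 = -3.0400
Δθ = θ'−θ = 0.045756;  (v·dt/L) = 5.2000·0.1/2.0 = 0.260000
tan δ = Δθ·L/(v·dt) = 0.175985  →  δ = 0.1742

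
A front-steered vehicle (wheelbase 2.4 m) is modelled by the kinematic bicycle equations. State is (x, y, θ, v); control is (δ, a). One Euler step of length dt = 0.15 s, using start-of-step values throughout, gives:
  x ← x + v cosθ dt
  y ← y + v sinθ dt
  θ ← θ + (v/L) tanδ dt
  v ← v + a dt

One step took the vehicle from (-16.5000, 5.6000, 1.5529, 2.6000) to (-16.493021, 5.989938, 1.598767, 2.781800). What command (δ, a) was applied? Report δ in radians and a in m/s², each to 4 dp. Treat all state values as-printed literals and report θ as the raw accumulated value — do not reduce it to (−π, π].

δ = 0.2751, a = 1.2120

a = (v'−v)/dt = (0.181800)/0.15 = 1.2120
Δθ = θ'−θ = 0.045867;  (v·dt/L) = 2.6000·0.15/2.4 = 0.162500
tan δ = Δθ·L/(v·dt) = 0.282258  →  δ = 0.2751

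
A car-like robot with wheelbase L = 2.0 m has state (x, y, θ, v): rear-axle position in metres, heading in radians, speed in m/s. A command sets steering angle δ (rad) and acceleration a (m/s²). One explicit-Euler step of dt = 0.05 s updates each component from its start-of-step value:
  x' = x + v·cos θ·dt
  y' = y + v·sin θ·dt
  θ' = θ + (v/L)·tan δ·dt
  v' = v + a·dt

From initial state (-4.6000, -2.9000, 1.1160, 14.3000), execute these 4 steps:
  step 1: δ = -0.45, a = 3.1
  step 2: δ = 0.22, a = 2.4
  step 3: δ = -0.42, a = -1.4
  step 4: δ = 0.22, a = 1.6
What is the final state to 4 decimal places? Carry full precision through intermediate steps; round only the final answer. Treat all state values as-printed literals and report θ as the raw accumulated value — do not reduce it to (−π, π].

(-3.0103, -0.4998, 0.9425, 14.5850)

after step 1 (δ=-0.45, a=3.1): (-4.285915, -2.257679, 0.943308, 14.455000)
after step 2 (δ=0.22, a=2.4): (-3.861579, -1.672610, 1.024118, 14.575000)
after step 3 (δ=-0.42, a=-1.4): (-3.482737, -1.050071, 0.861398, 14.505000)
after step 4 (δ=0.22, a=1.6): (-3.010325, -0.499784, 0.942488, 14.585000)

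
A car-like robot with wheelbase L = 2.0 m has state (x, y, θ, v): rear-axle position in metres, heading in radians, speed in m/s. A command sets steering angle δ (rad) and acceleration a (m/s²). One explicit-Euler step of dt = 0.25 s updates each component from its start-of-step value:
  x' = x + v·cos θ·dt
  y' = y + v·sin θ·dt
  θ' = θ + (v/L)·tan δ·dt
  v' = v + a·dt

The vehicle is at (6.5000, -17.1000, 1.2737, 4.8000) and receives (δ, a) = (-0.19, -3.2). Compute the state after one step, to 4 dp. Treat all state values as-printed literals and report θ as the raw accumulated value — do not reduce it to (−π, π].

(6.8513, -15.9526, 1.1583, 4.0000)

x' = 6.5000 + 4.8000·cos(1.2737)·0.25 = 6.8513
y' = -17.1000 + 4.8000·sin(1.2737)·0.25 = -15.9526
θ' = 1.2737 + (4.8000/2.0)·tan(-0.19)·0.25 = 1.1583
v' = 4.8000 − 3.2000·0.25 = 4.0000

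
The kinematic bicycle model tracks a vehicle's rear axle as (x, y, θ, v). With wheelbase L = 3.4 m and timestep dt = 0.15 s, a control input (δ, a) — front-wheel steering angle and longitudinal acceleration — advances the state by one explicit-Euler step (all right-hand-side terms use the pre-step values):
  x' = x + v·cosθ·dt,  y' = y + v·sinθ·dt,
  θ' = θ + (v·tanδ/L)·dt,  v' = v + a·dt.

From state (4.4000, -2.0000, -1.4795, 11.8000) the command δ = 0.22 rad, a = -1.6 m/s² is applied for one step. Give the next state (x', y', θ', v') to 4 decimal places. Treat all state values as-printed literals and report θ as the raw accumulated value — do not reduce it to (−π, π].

(4.5614, -3.7626, -1.3631, 11.5600)

x' = 4.4000 + 11.8000·cos(-1.4795)·0.15 = 4.5614
y' = -2.0000 + 11.8000·sin(-1.4795)·0.15 = -3.7626
θ' = -1.4795 + (11.8000/3.4)·tan(0.22)·0.15 = -1.3631
v' = 11.8000 − 1.6000·0.15 = 11.5600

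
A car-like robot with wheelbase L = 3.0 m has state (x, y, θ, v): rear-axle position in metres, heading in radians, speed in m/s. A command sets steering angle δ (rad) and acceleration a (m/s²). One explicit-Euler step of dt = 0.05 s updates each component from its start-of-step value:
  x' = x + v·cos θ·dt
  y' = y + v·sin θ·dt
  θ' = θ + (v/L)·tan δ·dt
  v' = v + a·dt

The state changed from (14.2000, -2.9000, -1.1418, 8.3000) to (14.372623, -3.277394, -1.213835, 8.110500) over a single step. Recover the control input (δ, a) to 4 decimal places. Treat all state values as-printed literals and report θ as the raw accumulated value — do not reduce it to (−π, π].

δ = -0.4801, a = -3.7900

a = (v'−v)/dt = (-0.189500)/0.05 = -3.7900
Δθ = θ'−θ = -0.072035;  (v·dt/L) = 8.3000·0.05/3.0 = 0.138333
tan δ = Δθ·L/(v·dt) = -0.520735  →  δ = -0.4801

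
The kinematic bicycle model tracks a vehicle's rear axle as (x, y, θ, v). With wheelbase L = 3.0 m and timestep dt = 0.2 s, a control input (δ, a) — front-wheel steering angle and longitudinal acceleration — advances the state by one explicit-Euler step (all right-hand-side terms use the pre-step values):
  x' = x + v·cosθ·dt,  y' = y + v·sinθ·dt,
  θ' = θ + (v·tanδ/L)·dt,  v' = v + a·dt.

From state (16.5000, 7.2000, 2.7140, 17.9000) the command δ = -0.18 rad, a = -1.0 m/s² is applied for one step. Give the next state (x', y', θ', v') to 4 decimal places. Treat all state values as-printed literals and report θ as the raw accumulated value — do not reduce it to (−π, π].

(13.2423, 8.6846, 2.4968, 17.7000)

x' = 16.5000 + 17.9000·cos(2.7140)·0.2 = 13.2423
y' = 7.2000 + 17.9000·sin(2.7140)·0.2 = 8.6846
θ' = 2.7140 + (17.9000/3.0)·tan(-0.18)·0.2 = 2.4968
v' = 17.9000 − 1.0000·0.2 = 17.7000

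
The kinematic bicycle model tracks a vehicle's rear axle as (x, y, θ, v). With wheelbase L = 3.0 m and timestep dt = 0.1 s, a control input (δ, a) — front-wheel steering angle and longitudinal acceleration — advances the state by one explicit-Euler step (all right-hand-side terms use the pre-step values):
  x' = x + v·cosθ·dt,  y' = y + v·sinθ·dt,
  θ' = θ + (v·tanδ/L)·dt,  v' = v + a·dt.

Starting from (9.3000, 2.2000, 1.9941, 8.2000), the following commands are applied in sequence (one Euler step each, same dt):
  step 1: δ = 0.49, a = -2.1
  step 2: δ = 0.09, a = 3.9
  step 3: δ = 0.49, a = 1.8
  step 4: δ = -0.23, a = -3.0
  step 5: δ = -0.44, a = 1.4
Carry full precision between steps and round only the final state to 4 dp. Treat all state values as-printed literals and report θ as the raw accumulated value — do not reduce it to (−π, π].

after step 1 (δ=0.49, a=-2.1): (8.963165, 2.947624, 2.139893, 7.990000)
after step 2 (δ=0.09, a=3.9): (8.532607, 3.620692, 2.163928, 8.380000)
after step 3 (δ=0.49, a=1.8): (8.064198, 4.315557, 2.312921, 8.560000)
after step 4 (δ=-0.23, a=-3.0): (7.485666, 4.946459, 2.246112, 8.260000)
after step 5 (δ=-0.44, a=1.4): (6.969297, 5.591160, 2.116490, 8.400000)

(6.9693, 5.5912, 2.1165, 8.4000)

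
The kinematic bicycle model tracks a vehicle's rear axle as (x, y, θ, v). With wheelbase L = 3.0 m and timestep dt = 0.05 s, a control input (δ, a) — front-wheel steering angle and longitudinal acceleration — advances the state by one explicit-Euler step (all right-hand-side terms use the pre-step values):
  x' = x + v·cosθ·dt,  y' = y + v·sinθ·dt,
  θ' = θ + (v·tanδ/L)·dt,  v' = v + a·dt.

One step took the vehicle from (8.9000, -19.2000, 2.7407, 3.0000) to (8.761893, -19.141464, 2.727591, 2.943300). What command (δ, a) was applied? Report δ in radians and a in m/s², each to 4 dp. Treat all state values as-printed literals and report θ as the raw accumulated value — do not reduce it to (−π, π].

a = (v'−v)/dt = (-0.056700)/0.05 = -1.1340
Δθ = θ'−θ = -0.013109;  (v·dt/L) = 3.0000·0.05/3.0 = 0.050000
tan δ = Δθ·L/(v·dt) = -0.262180  →  δ = -0.2564

δ = -0.2564, a = -1.1340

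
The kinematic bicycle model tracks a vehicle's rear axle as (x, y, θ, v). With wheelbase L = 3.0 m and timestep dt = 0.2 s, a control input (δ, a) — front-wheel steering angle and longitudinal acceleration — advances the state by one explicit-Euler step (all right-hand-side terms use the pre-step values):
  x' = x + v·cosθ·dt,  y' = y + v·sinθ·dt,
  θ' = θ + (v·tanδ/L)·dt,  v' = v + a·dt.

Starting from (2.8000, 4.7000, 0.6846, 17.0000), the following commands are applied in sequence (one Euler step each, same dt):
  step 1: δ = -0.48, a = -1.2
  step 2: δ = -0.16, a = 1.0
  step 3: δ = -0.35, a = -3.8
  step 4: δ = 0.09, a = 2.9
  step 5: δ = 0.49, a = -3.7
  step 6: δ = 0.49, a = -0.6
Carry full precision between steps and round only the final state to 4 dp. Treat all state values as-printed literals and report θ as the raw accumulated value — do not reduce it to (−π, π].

(21.2327, 4.6409, 0.7661, 15.9200)

after step 1 (δ=-0.48, a=-1.2): (5.433885, 6.850035, 0.094574, 16.760000)
after step 2 (δ=-0.16, a=1.0): (8.770905, 7.166576, -0.085740, 16.960000)
after step 3 (δ=-0.35, a=-3.8): (12.150445, 6.876101, -0.498466, 16.200000)
after step 4 (δ=0.09, a=2.9): (14.996192, 5.327126, -0.401003, 16.780000)
after step 5 (δ=0.49, a=-3.7): (18.085961, 4.017140, 0.195681, 16.040000)
after step 6 (δ=0.49, a=-0.6): (21.232738, 4.640886, 0.766051, 15.920000)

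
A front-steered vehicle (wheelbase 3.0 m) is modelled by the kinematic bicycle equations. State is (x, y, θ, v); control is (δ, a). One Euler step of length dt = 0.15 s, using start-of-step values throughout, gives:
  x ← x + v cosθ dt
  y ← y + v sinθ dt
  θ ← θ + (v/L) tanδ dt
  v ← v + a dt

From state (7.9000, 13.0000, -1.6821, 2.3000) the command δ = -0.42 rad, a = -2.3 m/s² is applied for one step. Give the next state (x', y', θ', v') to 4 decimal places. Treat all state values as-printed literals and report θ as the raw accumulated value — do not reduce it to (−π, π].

x' = 7.9000 + 2.3000·cos(-1.6821)·0.15 = 7.8617
y' = 13.0000 + 2.3000·sin(-1.6821)·0.15 = 12.6571
θ' = -1.6821 + (2.3000/3.0)·tan(-0.42)·0.15 = -1.7335
v' = 2.3000 − 2.3000·0.15 = 1.9550

(7.8617, 12.6571, -1.7335, 1.9550)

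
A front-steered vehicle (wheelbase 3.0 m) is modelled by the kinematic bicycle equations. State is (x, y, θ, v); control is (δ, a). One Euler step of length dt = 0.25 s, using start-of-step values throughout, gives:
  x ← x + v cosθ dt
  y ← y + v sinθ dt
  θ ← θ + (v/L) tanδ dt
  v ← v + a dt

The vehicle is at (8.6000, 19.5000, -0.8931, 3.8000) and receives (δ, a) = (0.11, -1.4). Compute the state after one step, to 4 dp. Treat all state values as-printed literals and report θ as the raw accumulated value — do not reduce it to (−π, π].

x' = 8.6000 + 3.8000·cos(-0.8931)·0.25 = 9.1957
y' = 19.5000 + 3.8000·sin(-0.8931)·0.25 = 18.7599
θ' = -0.8931 + (3.8000/3.0)·tan(0.11)·0.25 = -0.8581
v' = 3.8000 − 1.4000·0.25 = 3.4500

(9.1957, 18.7599, -0.8581, 3.4500)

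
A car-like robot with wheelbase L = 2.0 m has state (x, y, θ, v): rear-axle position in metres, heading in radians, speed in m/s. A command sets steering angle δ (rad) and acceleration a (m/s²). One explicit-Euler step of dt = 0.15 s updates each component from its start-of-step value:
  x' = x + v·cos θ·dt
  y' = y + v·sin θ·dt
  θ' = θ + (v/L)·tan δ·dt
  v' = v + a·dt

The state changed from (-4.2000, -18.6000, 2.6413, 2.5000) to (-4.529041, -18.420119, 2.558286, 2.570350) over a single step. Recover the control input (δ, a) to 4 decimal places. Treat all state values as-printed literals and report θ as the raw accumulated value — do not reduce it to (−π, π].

a = (v'−v)/dt = (0.070350)/0.15 = 0.4690
Δθ = θ'−θ = -0.083014;  (v·dt/L) = 2.5000·0.15/2.0 = 0.187500
tan δ = Δθ·L/(v·dt) = -0.442741  →  δ = -0.4168

δ = -0.4168, a = 0.4690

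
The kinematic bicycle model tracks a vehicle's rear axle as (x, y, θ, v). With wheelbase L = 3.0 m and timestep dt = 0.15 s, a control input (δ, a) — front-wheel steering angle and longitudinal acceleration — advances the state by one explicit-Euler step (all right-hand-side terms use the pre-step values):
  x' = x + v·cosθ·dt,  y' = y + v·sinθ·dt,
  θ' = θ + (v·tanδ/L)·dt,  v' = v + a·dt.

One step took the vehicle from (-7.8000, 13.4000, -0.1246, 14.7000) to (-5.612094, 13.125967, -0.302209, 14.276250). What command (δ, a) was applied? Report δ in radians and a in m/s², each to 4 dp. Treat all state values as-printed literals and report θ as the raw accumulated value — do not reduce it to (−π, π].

δ = -0.2371, a = -2.8250

a = (v'−v)/dt = (-0.423750)/0.15 = -2.8250
Δθ = θ'−θ = -0.177609;  (v·dt/L) = 14.7000·0.15/3.0 = 0.735000
tan δ = Δθ·L/(v·dt) = -0.241645  →  δ = -0.2371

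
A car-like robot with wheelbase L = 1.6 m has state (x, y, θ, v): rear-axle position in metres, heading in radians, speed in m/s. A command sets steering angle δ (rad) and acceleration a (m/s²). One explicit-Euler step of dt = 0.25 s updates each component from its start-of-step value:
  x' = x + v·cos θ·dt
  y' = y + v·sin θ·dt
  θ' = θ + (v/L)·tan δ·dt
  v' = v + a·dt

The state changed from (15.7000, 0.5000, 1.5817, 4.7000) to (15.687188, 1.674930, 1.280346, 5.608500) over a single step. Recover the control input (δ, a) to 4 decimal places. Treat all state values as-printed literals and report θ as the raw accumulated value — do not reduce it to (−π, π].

δ = -0.3894, a = 3.6340

a = (v'−v)/dt = (0.908500)/0.25 = 3.6340
Δθ = θ'−θ = -0.301354;  (v·dt/L) = 4.7000·0.25/1.6 = 0.734375
tan δ = Δθ·L/(v·dt) = -0.410354  →  δ = -0.3894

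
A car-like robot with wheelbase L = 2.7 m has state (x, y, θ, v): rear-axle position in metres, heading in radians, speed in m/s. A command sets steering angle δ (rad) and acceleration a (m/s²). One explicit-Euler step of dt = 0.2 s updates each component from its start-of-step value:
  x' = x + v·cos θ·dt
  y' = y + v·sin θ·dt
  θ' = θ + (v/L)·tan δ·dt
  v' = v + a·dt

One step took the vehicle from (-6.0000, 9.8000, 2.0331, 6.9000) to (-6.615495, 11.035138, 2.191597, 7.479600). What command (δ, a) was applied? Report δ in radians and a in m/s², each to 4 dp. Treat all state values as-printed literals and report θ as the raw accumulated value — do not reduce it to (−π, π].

a = (v'−v)/dt = (0.579600)/0.2 = 2.8980
Δθ = θ'−θ = 0.158497;  (v·dt/L) = 6.9000·0.2/2.7 = 0.511111
tan δ = Δθ·L/(v·dt) = 0.310103  →  δ = 0.3007

δ = 0.3007, a = 2.8980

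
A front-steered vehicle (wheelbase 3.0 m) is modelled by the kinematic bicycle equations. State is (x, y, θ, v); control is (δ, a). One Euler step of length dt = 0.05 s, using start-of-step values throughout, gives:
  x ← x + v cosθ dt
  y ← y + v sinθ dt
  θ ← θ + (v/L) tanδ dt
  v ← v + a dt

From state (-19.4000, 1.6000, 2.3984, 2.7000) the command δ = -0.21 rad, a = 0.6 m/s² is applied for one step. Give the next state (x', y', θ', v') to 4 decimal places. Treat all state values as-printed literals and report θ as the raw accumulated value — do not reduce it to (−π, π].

(-19.4994, 1.6913, 2.3888, 2.7300)

x' = -19.4000 + 2.7000·cos(2.3984)·0.05 = -19.4994
y' = 1.6000 + 2.7000·sin(2.3984)·0.05 = 1.6913
θ' = 2.3984 + (2.7000/3.0)·tan(-0.21)·0.05 = 2.3888
v' = 2.7000 + 0.6000·0.05 = 2.7300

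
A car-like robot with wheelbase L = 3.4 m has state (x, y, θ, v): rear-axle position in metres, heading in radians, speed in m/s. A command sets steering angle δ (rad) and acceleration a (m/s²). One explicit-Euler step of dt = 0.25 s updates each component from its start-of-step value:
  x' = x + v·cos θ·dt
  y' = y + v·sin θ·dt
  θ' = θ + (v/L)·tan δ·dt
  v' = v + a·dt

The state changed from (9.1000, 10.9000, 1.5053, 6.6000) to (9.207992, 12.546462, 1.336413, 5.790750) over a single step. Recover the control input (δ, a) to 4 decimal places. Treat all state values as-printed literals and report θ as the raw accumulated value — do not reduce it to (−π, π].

a = (v'−v)/dt = (-0.809250)/0.25 = -3.2370
Δθ = θ'−θ = -0.168887;  (v·dt/L) = 6.6000·0.25/3.4 = 0.485294
tan δ = Δθ·L/(v·dt) = -0.348010  →  δ = -0.3349

δ = -0.3349, a = -3.2370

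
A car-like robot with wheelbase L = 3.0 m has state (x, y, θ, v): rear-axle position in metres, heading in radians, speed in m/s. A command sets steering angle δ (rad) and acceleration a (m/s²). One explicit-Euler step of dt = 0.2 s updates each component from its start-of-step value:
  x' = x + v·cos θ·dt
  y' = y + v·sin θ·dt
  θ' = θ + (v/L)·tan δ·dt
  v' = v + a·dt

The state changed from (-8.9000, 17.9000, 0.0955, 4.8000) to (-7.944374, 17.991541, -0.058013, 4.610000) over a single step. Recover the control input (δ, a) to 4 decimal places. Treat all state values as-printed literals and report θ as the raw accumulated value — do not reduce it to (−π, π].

a = (v'−v)/dt = (-0.190000)/0.2 = -0.9500
Δθ = θ'−θ = -0.153513;  (v·dt/L) = 4.8000·0.2/3.0 = 0.320000
tan δ = Δθ·L/(v·dt) = -0.479728  →  δ = -0.4473

δ = -0.4473, a = -0.9500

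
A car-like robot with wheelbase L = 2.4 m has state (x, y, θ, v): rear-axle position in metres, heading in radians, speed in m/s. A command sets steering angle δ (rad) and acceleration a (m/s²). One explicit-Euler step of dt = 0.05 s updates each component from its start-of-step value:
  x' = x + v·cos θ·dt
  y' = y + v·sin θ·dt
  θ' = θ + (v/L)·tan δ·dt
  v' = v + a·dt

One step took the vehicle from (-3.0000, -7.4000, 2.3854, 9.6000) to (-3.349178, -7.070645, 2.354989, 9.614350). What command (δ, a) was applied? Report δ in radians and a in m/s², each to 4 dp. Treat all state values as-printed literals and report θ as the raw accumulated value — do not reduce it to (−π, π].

a = (v'−v)/dt = (0.014350)/0.05 = 0.2870
Δθ = θ'−θ = -0.030411;  (v·dt/L) = 9.6000·0.05/2.4 = 0.200000
tan δ = Δθ·L/(v·dt) = -0.152055  →  δ = -0.1509

δ = -0.1509, a = 0.2870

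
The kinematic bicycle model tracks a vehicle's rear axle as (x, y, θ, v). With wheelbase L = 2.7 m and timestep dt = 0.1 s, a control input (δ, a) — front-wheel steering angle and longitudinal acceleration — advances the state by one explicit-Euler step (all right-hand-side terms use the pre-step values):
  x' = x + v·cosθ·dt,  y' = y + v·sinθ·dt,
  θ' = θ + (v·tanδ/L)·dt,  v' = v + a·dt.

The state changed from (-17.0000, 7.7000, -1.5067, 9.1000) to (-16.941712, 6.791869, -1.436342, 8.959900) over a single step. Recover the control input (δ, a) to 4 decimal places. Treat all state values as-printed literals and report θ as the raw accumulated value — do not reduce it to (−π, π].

a = (v'−v)/dt = (-0.140100)/0.1 = -1.4010
Δθ = θ'−θ = 0.070358;  (v·dt/L) = 9.1000·0.1/2.7 = 0.337037
tan δ = Δθ·L/(v·dt) = 0.208755  →  δ = 0.2058

δ = 0.2058, a = -1.4010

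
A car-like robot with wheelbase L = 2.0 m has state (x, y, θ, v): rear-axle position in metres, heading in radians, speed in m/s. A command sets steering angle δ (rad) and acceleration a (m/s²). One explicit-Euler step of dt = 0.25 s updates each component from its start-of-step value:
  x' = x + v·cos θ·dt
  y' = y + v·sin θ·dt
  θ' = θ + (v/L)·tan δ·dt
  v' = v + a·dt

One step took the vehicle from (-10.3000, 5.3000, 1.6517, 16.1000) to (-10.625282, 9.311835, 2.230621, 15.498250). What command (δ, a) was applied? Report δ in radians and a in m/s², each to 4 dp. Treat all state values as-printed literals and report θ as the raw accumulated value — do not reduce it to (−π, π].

a = (v'−v)/dt = (-0.601750)/0.25 = -2.4070
Δθ = θ'−θ = 0.578921;  (v·dt/L) = 16.1000·0.25/2.0 = 2.012500
tan δ = Δθ·L/(v·dt) = 0.287663  →  δ = 0.2801

δ = 0.2801, a = -2.4070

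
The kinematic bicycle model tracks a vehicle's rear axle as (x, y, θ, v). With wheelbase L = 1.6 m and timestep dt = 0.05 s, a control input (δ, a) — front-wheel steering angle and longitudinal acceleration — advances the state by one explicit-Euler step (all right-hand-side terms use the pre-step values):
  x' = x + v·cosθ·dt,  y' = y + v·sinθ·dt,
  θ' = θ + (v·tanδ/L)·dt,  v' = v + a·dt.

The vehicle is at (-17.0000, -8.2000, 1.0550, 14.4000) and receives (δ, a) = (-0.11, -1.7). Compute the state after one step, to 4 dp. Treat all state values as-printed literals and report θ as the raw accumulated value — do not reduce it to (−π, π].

(-16.6449, -7.5737, 1.0053, 14.3150)

x' = -17.0000 + 14.4000·cos(1.0550)·0.05 = -16.6449
y' = -8.2000 + 14.4000·sin(1.0550)·0.05 = -7.5737
θ' = 1.0550 + (14.4000/1.6)·tan(-0.11)·0.05 = 1.0053
v' = 14.4000 − 1.7000·0.05 = 14.3150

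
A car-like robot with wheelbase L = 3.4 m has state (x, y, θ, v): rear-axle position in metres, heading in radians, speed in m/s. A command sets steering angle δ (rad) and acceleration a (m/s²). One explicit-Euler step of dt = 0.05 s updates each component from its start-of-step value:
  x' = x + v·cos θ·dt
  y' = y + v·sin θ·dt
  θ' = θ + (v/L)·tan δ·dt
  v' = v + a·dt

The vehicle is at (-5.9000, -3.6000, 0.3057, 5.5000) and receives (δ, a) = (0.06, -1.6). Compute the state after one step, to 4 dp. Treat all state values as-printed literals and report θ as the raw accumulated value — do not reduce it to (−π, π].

(-5.6377, -3.5172, 0.3106, 5.4200)

x' = -5.9000 + 5.5000·cos(0.3057)·0.05 = -5.6377
y' = -3.6000 + 5.5000·sin(0.3057)·0.05 = -3.5172
θ' = 0.3057 + (5.5000/3.4)·tan(0.06)·0.05 = 0.3106
v' = 5.5000 − 1.6000·0.05 = 5.4200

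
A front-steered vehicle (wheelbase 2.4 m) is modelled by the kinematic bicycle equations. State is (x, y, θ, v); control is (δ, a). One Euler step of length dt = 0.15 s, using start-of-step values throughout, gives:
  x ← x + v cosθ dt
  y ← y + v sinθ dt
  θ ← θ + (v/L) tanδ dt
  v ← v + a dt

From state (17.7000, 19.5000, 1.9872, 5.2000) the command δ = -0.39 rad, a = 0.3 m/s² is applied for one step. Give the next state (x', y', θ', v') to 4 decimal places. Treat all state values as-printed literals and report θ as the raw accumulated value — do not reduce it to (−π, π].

x' = 17.7000 + 5.2000·cos(1.9872)·0.15 = 17.3845
y' = 19.5000 + 5.2000·sin(1.9872)·0.15 = 20.2133
θ' = 1.9872 + (5.2000/2.4)·tan(-0.39)·0.15 = 1.8536
v' = 5.2000 + 0.3000·0.15 = 5.2450

(17.3845, 20.2133, 1.8536, 5.2450)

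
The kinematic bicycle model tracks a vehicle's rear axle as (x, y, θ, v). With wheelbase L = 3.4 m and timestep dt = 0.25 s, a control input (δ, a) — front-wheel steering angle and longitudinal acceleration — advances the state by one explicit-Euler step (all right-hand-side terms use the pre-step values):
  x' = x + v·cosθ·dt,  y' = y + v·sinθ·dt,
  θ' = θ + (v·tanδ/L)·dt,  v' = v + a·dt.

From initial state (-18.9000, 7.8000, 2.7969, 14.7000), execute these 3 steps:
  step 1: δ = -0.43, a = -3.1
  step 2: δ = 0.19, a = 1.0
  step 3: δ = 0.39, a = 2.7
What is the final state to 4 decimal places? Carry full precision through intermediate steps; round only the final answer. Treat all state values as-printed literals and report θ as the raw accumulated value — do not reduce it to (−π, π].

(-27.5164, 13.7613, 2.9265, 14.8500)

after step 1 (δ=-0.43, a=-3.1): (-22.358834, 9.041810, 2.301185, 13.925000)
after step 2 (δ=0.19, a=1.0): (-24.681381, 11.635047, 2.498100, 14.175000)
after step 3 (δ=0.39, a=2.7): (-27.516400, 13.761272, 2.926534, 14.850000)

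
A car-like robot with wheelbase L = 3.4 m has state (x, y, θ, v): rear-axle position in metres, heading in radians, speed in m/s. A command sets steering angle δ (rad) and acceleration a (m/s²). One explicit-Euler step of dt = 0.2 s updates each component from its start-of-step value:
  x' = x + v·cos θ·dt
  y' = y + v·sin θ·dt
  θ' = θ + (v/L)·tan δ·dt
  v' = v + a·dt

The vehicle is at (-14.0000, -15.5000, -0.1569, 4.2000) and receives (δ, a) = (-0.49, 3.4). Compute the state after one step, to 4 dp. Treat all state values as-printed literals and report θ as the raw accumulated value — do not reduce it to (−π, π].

x' = -14.0000 + 4.2000·cos(-0.1569)·0.2 = -13.1703
y' = -15.5000 + 4.2000·sin(-0.1569)·0.2 = -15.6313
θ' = -0.1569 + (4.2000/3.4)·tan(-0.49)·0.2 = -0.2887
v' = 4.2000 + 3.4000·0.2 = 4.8800

(-13.1703, -15.6313, -0.2887, 4.8800)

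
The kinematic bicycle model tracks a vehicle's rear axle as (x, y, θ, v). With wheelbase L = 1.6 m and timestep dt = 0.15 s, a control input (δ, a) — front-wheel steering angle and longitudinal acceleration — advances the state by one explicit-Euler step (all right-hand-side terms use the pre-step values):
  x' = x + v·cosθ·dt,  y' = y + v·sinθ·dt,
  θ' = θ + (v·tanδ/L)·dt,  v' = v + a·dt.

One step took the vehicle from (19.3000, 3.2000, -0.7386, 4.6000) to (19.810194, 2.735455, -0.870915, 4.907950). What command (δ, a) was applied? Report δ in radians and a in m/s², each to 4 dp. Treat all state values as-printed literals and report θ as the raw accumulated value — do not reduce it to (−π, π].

δ = -0.2977, a = 2.0530

a = (v'−v)/dt = (0.307950)/0.15 = 2.0530
Δθ = θ'−θ = -0.132315;  (v·dt/L) = 4.6000·0.15/1.6 = 0.431250
tan δ = Δθ·L/(v·dt) = -0.306817  →  δ = -0.2977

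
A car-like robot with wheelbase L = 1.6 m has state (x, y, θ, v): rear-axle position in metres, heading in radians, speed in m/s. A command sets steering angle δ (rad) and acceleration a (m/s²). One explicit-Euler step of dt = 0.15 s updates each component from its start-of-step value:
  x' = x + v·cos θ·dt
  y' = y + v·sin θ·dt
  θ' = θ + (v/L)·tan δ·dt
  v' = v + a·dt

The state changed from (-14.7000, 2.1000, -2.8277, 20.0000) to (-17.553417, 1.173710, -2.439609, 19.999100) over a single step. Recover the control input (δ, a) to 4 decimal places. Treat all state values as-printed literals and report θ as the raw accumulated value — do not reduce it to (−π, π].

δ = 0.2041, a = -0.0060

a = (v'−v)/dt = (-0.000900)/0.15 = -0.0060
Δθ = θ'−θ = 0.388091;  (v·dt/L) = 20.0000·0.15/1.6 = 1.875000
tan δ = Δθ·L/(v·dt) = 0.206982  →  δ = 0.2041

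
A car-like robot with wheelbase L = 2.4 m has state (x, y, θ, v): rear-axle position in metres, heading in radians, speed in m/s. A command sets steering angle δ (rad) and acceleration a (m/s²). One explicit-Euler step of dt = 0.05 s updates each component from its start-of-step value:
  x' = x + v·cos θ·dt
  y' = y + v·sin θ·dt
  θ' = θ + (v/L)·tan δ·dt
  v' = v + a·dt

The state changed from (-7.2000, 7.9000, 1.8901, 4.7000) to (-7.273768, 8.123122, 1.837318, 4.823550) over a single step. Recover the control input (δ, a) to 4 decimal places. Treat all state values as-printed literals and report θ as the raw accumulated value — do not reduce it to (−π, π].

δ = -0.4944, a = 2.4710

a = (v'−v)/dt = (0.123550)/0.05 = 2.4710
Δθ = θ'−θ = -0.052782;  (v·dt/L) = 4.7000·0.05/2.4 = 0.097917
tan δ = Δθ·L/(v·dt) = -0.539050  →  δ = -0.4944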